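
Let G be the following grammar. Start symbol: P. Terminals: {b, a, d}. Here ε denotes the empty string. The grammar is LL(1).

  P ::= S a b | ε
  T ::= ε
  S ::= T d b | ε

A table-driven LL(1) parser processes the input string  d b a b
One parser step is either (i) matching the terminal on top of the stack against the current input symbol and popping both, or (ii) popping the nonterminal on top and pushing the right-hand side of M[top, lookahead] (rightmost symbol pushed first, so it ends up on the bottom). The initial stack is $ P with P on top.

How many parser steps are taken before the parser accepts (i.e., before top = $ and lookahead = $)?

step 1: stack=$ P  input=d b a b $  — expand P ::= S a b
step 2: stack=$ b a S  input=d b a b $  — expand S ::= T d b
step 3: stack=$ b a b d T  input=d b a b $  — expand T ::= ε
step 4: stack=$ b a b d  input=d b a b $  — match d
step 5: stack=$ b a b  input=b a b $  — match b
step 6: stack=$ b a  input=a b $  — match a
step 7: stack=$ b  input=b $  — match b
Accept reached after 7 steps.

7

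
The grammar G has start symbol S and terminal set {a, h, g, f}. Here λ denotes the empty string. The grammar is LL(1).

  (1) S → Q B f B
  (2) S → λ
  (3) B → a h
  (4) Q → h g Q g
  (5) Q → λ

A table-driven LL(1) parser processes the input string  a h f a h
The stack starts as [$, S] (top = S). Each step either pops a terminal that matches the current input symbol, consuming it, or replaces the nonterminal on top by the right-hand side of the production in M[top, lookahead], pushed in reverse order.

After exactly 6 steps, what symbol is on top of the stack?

step 1: stack=$ S  input=a h f a h $  — expand S → Q B f B
step 2: stack=$ B f B Q  input=a h f a h $  — expand Q → λ
step 3: stack=$ B f B  input=a h f a h $  — expand B → a h
step 4: stack=$ B f h a  input=a h f a h $  — match a
step 5: stack=$ B f h  input=h f a h $  — match h
step 6: stack=$ B f  input=f a h $  — match f
Stack after step 6: $ B (top = B).

B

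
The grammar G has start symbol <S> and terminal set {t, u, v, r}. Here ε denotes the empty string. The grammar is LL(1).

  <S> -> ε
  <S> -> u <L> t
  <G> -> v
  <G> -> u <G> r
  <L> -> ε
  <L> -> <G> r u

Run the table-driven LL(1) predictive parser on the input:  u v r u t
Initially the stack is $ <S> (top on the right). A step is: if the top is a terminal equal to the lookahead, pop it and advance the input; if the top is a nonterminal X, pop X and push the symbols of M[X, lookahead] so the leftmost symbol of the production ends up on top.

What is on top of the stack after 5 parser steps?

step 1: stack=$ <S>  input=u v r u t $  — expand <S> -> u <L> t
step 2: stack=$ t <L> u  input=u v r u t $  — match u
step 3: stack=$ t <L>  input=v r u t $  — expand <L> -> <G> r u
step 4: stack=$ t u r <G>  input=v r u t $  — expand <G> -> v
step 5: stack=$ t u r v  input=v r u t $  — match v
Stack after step 5: $ t u r (top = r).

r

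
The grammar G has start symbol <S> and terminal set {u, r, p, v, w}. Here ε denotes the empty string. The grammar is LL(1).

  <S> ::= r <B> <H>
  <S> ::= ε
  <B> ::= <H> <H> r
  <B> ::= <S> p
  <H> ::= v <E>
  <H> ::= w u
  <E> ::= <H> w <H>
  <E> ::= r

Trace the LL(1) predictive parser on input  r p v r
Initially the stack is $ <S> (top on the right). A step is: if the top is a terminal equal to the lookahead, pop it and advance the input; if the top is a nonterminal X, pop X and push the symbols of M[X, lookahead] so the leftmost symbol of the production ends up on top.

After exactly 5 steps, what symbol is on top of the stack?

step 1: stack=$ <S>  input=r p v r $  — expand <S> ::= r <B> <H>
step 2: stack=$ <H> <B> r  input=r p v r $  — match r
step 3: stack=$ <H> <B>  input=p v r $  — expand <B> ::= <S> p
step 4: stack=$ <H> p <S>  input=p v r $  — expand <S> ::= ε
step 5: stack=$ <H> p  input=p v r $  — match p
Stack after step 5: $ <H> (top = <H>).

<H>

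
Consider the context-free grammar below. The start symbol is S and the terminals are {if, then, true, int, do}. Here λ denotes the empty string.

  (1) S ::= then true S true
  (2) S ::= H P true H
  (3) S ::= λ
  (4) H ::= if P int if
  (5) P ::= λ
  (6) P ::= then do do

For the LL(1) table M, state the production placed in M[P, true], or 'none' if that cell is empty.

P ::= λ

FIRST(H) = {if}
FIRST(P) = {λ, then}
FIRST(S) = {λ, if, then}  (via H P true H)
FOLLOW(S) includes $ since S is the start symbol.
FOLLOW(P): in S::=H P true H, P is followed by true H with FIRST {true}; in H::=if P int if, P is followed by int if with FIRST {int}. Thus FOLLOW(P) = {int, true}.
For P ::= λ: FIRST(λ) = {λ}, so it goes in M[P, t] for t ∈ {}; since λ ∈ FIRST, also for every t ∈ FOLLOW(P) = {int, true}.
For P ::= then do do: FIRST(then do do) = {then}, so it goes in M[P, t] for t ∈ {then}.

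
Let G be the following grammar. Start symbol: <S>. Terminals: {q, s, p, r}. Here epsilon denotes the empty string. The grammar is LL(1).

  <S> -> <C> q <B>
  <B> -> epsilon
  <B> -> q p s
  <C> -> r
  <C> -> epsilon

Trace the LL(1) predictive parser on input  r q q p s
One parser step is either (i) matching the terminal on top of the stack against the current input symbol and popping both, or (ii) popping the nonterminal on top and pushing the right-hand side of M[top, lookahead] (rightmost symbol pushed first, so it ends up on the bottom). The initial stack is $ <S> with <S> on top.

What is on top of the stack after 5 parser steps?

     Stack        Input        Action
  1  $ <S>        r q q p s $  expand <S> -> <C> q <B>
  2  $ <B> q <C>  r q q p s $  expand <C> -> r
  3  $ <B> q r    r q q p s $  match r
  4  $ <B> q      q q p s $    match q
  5  $ <B>        q p s $      expand <B> -> q p s
Stack after step 5: $ s p q (top = q).

q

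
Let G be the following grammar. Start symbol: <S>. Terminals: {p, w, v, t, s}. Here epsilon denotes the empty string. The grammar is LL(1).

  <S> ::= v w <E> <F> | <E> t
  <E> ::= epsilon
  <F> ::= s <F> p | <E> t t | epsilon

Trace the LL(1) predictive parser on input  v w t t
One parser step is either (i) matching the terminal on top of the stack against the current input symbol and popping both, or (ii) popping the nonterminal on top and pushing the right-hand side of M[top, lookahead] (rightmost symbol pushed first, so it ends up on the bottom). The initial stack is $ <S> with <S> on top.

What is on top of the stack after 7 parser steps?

t

step 1: stack=$ <S>  input=v w t t $  — expand <S> ::= v w <E> <F>
step 2: stack=$ <F> <E> w v  input=v w t t $  — match v
step 3: stack=$ <F> <E> w  input=w t t $  — match w
step 4: stack=$ <F> <E>  input=t t $  — expand <E> ::= epsilon
step 5: stack=$ <F>  input=t t $  — expand <F> ::= <E> t t
step 6: stack=$ t t <E>  input=t t $  — expand <E> ::= epsilon
step 7: stack=$ t t  input=t t $  — match t
Stack after step 7: $ t (top = t).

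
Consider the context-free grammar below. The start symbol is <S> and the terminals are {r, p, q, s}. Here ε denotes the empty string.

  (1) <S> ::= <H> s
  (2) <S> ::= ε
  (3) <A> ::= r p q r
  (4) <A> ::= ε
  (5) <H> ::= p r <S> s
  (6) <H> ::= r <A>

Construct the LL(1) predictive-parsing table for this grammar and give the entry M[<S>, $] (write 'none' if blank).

FIRST(<A>): from <A>::=r p q r we get {r}; from <A>::=ε we get {ε}. So FIRST(<A>) = {ε, r}.
FIRST(<H>): from <H>::=p r <S> s we get {p}; from <H>::=r <A> we get {r}. So FIRST(<H>) = {p, r}.
FIRST(<S>): from <S>::=<H> s we get {p, r}; from <S>::=ε we get {ε}. So FIRST(<S>) = {ε, p, r}.
FOLLOW(<S>) includes $ since <S> is the start symbol.
FOLLOW(<S>): in <H>::=p r <S> s, <S> is followed by s with FIRST {s}. Thus FOLLOW(<S>) = {$, s}.
For <S> ::= <H> s: FIRST(<H> s) = {p, r}, so it goes in M[<S>, t] for t ∈ {p, r}.
For <S> ::= ε: FIRST(ε) = {ε}, so it goes in M[<S>, t] for t ∈ {}; since ε ∈ FIRST, also for every t ∈ FOLLOW(<S>) = {$, s}.

<S> ::= ε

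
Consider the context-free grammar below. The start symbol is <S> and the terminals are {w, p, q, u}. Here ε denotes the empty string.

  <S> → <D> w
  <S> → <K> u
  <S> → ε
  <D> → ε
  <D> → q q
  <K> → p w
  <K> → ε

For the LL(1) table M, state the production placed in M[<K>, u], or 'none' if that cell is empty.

<K> → ε

FIRST(<D>) = {ε, q}
FIRST(<K>) = {ε, p}
FIRST(<S>) = {ε, p, q, u, w}  (via <D> w, <K> u)
FOLLOW(<S>) includes $ since <S> is the start symbol.
FOLLOW(<K>): in <S>→<K> u, <K> is followed by u with FIRST {u}. Thus FOLLOW(<K>) = {u}.
For <K> → p w: FIRST(p w) = {p}, so it goes in M[<K>, t] for t ∈ {p}.
For <K> → ε: FIRST(ε) = {ε}, so it goes in M[<K>, t] for t ∈ {}; since ε ∈ FIRST, also for every t ∈ FOLLOW(<K>) = {u}.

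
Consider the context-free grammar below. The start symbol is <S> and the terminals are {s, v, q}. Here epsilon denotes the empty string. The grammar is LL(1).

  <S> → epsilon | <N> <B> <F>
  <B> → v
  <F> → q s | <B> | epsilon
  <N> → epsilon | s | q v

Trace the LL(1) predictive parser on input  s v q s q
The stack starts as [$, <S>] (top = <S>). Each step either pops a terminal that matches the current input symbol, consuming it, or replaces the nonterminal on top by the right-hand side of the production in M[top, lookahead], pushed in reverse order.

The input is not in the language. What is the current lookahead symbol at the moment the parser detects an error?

     Stack          Input        Action
  1  $ <S>          s v q s q $  expand <S> → <N> <B> <F>
  2  $ <F> <B> <N>  s v q s q $  expand <N> → s
  3  $ <F> <B> s    s v q s q $  match s
  4  $ <F> <B>      v q s q $    expand <B> → v
  5  $ <F> v        v q s q $    match v
  6  $ <F>          q s q $      expand <F> → q s
  7  $ s q          q s q $      match q
  8  $ s            s q $        match s
  9  $              q $          error: stack empty but input remains

q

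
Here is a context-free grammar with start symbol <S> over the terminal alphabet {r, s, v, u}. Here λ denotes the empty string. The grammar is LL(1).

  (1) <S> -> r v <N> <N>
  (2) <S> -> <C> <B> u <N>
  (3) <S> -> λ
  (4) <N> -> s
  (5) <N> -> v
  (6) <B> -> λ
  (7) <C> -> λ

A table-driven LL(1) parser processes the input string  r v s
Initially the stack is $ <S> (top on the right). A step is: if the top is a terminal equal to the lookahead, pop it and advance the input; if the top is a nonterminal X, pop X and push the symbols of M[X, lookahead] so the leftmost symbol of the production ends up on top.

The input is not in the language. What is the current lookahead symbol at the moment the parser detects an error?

$

     Stack          Input    Action
  1  $ <S>          r v s $  expand <S> -> r v <N> <N>
  2  $ <N> <N> v r  r v s $  match r
  3  $ <N> <N> v    v s $    match v
  4  $ <N> <N>      s $      expand <N> -> s
  5  $ <N> s        s $      match s
  6  $ <N>          $        error: M[<N>, $] is empty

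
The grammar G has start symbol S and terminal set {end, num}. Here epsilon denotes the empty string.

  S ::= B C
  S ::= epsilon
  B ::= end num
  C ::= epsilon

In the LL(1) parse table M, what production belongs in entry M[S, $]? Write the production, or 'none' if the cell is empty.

S ::= epsilon

FIRST(B): from B::=end num we get {end}. So FIRST(B) = {end}.
FIRST(C): from C::=epsilon we get {epsilon}. So FIRST(C) = {epsilon}.
FIRST(S): from S::=B C we get {end}; from S::=epsilon we get {epsilon}. So FIRST(S) = {epsilon, end}.
FOLLOW(S) includes $ since S is the start symbol.
FOLLOW(S): S appears on no right-hand side. Thus FOLLOW(S) = {$}.
For S ::= B C: FIRST(B C) = {end}, so it goes in M[S, t] for t ∈ {end}.
For S ::= epsilon: FIRST(epsilon) = {epsilon}, so it goes in M[S, t] for t ∈ {}; since epsilon ∈ FIRST, also for every t ∈ FOLLOW(S) = {$}.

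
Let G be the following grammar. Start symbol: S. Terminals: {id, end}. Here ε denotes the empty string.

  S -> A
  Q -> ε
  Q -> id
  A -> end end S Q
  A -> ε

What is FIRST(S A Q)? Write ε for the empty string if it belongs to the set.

{ε, end, id}

FIRST(Q) = {ε, id}
FIRST(A) = {ε, end}
FIRST(S) = {ε, end}  (via A)
FIRST(S A Q): take FIRST of each symbol in turn, carrying on past any symbol whose FIRST contains ε; result {ε, end, id}.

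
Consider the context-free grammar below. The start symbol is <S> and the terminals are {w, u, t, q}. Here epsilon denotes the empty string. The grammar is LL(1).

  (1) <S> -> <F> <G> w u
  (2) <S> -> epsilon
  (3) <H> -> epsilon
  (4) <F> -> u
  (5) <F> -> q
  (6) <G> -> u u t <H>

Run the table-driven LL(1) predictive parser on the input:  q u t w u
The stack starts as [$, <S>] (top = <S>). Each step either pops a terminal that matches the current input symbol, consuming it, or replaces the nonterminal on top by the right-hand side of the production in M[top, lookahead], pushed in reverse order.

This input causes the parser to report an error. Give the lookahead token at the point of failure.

t

     Stack            Input        Action
  1  $ <S>            q u t w u $  expand <S> -> <F> <G> w u
  2  $ u w <G> <F>    q u t w u $  expand <F> -> q
  3  $ u w <G> q      q u t w u $  match q
  4  $ u w <G>        u t w u $    expand <G> -> u u t <H>
  5  $ u w <H> t u u  u t w u $    match u
  6  $ u w <H> t u    t w u $      error: top is terminal u but lookahead is t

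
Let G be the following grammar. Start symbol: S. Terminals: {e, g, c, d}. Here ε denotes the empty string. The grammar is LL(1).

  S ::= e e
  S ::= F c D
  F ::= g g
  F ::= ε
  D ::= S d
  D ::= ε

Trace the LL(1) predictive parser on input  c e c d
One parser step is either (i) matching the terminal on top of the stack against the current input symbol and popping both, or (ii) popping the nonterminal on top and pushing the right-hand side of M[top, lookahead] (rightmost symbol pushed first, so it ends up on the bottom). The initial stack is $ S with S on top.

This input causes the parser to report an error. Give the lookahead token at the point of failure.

c

step 1: stack=$ S  input=c e c d $  — expand S ::= F c D
step 2: stack=$ D c F  input=c e c d $  — expand F ::= ε
step 3: stack=$ D c  input=c e c d $  — match c
step 4: stack=$ D  input=e c d $  — expand D ::= S d
step 5: stack=$ d S  input=e c d $  — expand S ::= e e
step 6: stack=$ d e e  input=e c d $  — match e
step 7: stack=$ d e  input=c d $  — error: top is terminal e but lookahead is c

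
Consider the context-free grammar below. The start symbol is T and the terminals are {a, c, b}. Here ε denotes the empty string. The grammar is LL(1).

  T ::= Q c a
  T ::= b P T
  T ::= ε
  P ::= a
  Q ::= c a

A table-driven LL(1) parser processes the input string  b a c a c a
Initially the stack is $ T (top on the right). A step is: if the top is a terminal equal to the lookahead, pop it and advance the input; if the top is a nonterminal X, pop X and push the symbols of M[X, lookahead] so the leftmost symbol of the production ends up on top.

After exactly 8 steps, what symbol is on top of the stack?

     Stack      Input          Action
  1  $ T        b a c a c a $  expand T ::= b P T
  2  $ T P b    b a c a c a $  match b
  3  $ T P      a c a c a $    expand P ::= a
  4  $ T a      a c a c a $    match a
  5  $ T        c a c a $      expand T ::= Q c a
  6  $ a c Q    c a c a $      expand Q ::= c a
  7  $ a c a c  c a c a $      match c
  8  $ a c a    a c a $        match a
Stack after step 8: $ a c (top = c).

c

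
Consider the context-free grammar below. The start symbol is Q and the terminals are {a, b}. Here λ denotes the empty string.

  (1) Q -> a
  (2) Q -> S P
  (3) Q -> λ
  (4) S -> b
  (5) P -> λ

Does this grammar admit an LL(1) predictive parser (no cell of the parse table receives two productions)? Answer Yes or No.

FIRST(Q) = {λ, a, b}
FIRST(S) = {b}
FIRST(P) = {λ}
FOLLOW(Q) = {$}
FOLLOW(S) = {$}
FOLLOW(P) = {$}
Each cell of M receives at most one production.

Yes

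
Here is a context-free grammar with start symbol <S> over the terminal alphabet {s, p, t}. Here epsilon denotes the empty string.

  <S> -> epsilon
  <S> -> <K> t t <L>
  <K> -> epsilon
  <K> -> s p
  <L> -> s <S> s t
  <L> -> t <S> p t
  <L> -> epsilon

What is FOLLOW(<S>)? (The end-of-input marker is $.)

{$, p, s}

FIRST(<K>): from <K>->epsilon we get {epsilon}; from <K>->s p we get {s}. So FIRST(<K>) = {epsilon, s}.
FIRST(<L>): from <L>->s <S> s t we get {s}; from <L>->t <S> p t we get {t}; from <L>->epsilon we get {epsilon}. So FIRST(<L>) = {epsilon, s, t}.
FIRST(<S>): from <S>->epsilon we get {epsilon}; from <S>-><K> t t <L> we get {s, t}. So FIRST(<S>) = {epsilon, s, t}.
FOLLOW(<S>) includes $ since <S> is the start symbol.
FOLLOW(<S>): in <L>->s <S> s t, <S> is followed by s t with FIRST {s}; in <L>->t <S> p t, <S> is followed by p t with FIRST {p}. Thus FOLLOW(<S>) = {$, p, s}.
FOLLOW(<K>): in <S>-><K> t t <L>, <K> is followed by t t <L> with FIRST {t}. Thus FOLLOW(<K>) = {t}.
FOLLOW(<L>): in <S>-><K> t t <L>, the suffix after <L> is empty, so FOLLOW(<L>) ⊇ FOLLOW(<S>) = {$, p, s}. Thus FOLLOW(<L>) = {$, p, s}.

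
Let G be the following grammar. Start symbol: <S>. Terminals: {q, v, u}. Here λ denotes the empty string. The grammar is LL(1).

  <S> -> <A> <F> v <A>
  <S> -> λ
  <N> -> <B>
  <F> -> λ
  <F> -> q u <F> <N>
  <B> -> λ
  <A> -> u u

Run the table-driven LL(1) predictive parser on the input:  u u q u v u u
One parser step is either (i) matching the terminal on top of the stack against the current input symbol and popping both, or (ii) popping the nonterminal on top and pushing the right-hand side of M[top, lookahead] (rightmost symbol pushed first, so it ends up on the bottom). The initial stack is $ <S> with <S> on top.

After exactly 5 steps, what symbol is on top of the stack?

q

     Stack            Input            Action
  1  $ <S>            u u q u v u u $  expand <S> -> <A> <F> v <A>
  2  $ <A> v <F> <A>  u u q u v u u $  expand <A> -> u u
  3  $ <A> v <F> u u  u u q u v u u $  match u
  4  $ <A> v <F> u    u q u v u u $    match u
  5  $ <A> v <F>      q u v u u $      expand <F> -> q u <F> <N>
Stack after step 5: $ <A> v <N> <F> u q (top = q).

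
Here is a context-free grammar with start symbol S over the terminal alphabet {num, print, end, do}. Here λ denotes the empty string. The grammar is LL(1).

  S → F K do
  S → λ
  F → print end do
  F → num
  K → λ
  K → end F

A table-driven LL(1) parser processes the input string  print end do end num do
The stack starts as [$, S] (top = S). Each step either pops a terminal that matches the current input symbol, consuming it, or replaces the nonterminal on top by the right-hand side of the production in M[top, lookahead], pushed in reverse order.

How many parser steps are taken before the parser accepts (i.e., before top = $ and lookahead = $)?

10

step 1: stack=$ S  input=print end do end num do $  — expand S → F K do
step 2: stack=$ do K F  input=print end do end num do $  — expand F → print end do
step 3: stack=$ do K do end print  input=print end do end num do $  — match print
step 4: stack=$ do K do end  input=end do end num do $  — match end
step 5: stack=$ do K do  input=do end num do $  — match do
step 6: stack=$ do K  input=end num do $  — expand K → end F
step 7: stack=$ do F end  input=end num do $  — match end
step 8: stack=$ do F  input=num do $  — expand F → num
step 9: stack=$ do num  input=num do $  — match num
step 10: stack=$ do  input=do $  — match do
Accept reached after 10 steps.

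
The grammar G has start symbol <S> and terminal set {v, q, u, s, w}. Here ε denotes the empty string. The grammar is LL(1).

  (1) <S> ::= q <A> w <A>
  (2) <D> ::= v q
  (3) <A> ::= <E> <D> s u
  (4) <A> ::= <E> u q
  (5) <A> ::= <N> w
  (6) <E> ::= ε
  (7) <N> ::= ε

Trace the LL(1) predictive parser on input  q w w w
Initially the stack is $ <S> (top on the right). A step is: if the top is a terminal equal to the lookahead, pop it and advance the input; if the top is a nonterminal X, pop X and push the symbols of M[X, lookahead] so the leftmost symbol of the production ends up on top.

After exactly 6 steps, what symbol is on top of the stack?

     Stack          Input      Action
  1  $ <S>          q w w w $  expand <S> ::= q <A> w <A>
  2  $ <A> w <A> q  q w w w $  match q
  3  $ <A> w <A>    w w w $    expand <A> ::= <N> w
  4  $ <A> w w <N>  w w w $    expand <N> ::= ε
  5  $ <A> w w      w w w $    match w
  6  $ <A> w        w w $      match w
Stack after step 6: $ <A> (top = <A>).

<A>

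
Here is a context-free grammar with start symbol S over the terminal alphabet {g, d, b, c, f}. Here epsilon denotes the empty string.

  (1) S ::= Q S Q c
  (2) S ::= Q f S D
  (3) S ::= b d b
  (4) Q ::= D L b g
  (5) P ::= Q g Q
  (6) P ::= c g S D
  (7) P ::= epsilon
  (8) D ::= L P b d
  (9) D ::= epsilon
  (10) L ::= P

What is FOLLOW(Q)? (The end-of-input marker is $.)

FIRST(S): from S::=Q S Q c we get {b, c}; from S::=Q f S D we get {b, c}; from S::=b d b we get {b}. So FIRST(S) = {b, c}.
FIRST(Q): from Q::=D L b g we get {b, c}. So FIRST(Q) = {b, c}.
FIRST(P): from P::=Q g Q we get {b, c}; from P::=c g S D we get {c}; from P::=epsilon we get {epsilon}. So FIRST(P) = {epsilon, b, c}.
FIRST(L): from L::=P we get {epsilon, b, c}. So FIRST(L) = {epsilon, b, c}.
FIRST(D): from D::=L P b d we get {b, c}; from D::=epsilon we get {epsilon}. So FIRST(D) = {epsilon, b, c}.
FOLLOW(S) includes $ since S is the start symbol.
FOLLOW(L): in Q::=D L b g, L is followed by b g with FIRST {b}; in D::=L P b d, L is followed by P b d with FIRST {b, c}. Thus FOLLOW(L) = {b, c}.
FOLLOW(P): in D::=L P b d, P is followed by b d with FIRST {b}; in L::=P, the suffix after P is empty, so FOLLOW(P) ⊇ FOLLOW(L) = {b, c}. Thus FOLLOW(P) = {b, c}.
FOLLOW(S): in S::=Q S Q c, S is followed by Q c with FIRST {b, c}; in S::=Q f S D, S is followed by D with FIRST {epsilon, b, c}; in S::=Q f S D, the suffix after S is nullable (adds nothing new); in P::=c g S D, S is followed by D with FIRST {epsilon, b, c}; in P::=c g S D, the suffix after S is nullable, so FOLLOW(S) ⊇ FOLLOW(P) = {b, c}. Thus FOLLOW(S) = {$, b, c}.
FOLLOW(Q): in S::=Q S Q c (occurrence 1), Q is followed by S Q c with FIRST {b, c}; in S::=Q S Q c (occurrence 2), Q is followed by c with FIRST {c}; in S::=Q f S D, Q is followed by f S D with FIRST {f}; in P::=Q g Q (occurrence 1), Q is followed by g Q with FIRST {g}; in P::=Q g Q (occurrence 2), the suffix after Q is empty, so FOLLOW(Q) ⊇ FOLLOW(P) = {b, c}. Thus FOLLOW(Q) = {b, c, f, g}.
FOLLOW(D): in S::=Q f S D, the suffix after D is empty, so FOLLOW(D) ⊇ FOLLOW(S) = {$, b, c}; in Q::=D L b g, D is followed by L b g with FIRST {b, c}; in P::=c g S D, the suffix after D is empty, so FOLLOW(D) ⊇ FOLLOW(P) = {b, c}. Thus FOLLOW(D) = {$, b, c}.

{b, c, f, g}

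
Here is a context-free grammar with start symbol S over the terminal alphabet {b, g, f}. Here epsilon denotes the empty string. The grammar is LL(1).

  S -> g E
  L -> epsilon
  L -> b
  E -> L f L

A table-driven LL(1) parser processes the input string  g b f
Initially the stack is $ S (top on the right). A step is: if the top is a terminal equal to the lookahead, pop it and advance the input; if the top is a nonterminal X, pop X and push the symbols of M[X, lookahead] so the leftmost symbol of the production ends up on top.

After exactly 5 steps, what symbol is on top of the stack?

f

     Stack    Input    Action
  1  $ S      g b f $  expand S -> g E
  2  $ E g    g b f $  match g
  3  $ E      b f $    expand E -> L f L
  4  $ L f L  b f $    expand L -> b
  5  $ L f b  b f $    match b
Stack after step 5: $ L f (top = f).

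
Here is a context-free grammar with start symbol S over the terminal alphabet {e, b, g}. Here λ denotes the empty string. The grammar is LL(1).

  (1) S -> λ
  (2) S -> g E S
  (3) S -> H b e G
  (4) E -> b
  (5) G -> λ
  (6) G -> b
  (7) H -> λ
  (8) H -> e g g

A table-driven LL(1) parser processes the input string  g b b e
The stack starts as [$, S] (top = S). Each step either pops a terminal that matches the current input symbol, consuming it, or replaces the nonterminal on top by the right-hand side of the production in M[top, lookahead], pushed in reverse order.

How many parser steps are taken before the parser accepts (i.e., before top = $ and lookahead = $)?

step 1: stack=$ S  input=g b b e $  — expand S -> g E S
step 2: stack=$ S E g  input=g b b e $  — match g
step 3: stack=$ S E  input=b b e $  — expand E -> b
step 4: stack=$ S b  input=b b e $  — match b
step 5: stack=$ S  input=b e $  — expand S -> H b e G
step 6: stack=$ G e b H  input=b e $  — expand H -> λ
step 7: stack=$ G e b  input=b e $  — match b
step 8: stack=$ G e  input=e $  — match e
step 9: stack=$ G  input=$  — expand G -> λ
Accept reached after 9 steps.

9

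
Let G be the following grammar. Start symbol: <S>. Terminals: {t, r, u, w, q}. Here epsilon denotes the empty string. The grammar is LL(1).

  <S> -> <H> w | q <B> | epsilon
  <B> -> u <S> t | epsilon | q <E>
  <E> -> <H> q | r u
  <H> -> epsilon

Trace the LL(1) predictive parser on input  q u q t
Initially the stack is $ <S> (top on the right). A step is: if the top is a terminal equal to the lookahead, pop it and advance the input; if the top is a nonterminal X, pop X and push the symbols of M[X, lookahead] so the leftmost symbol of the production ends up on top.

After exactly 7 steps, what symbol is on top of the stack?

t

step 1: stack=$ <S>  input=q u q t $  — expand <S> -> q <B>
step 2: stack=$ <B> q  input=q u q t $  — match q
step 3: stack=$ <B>  input=u q t $  — expand <B> -> u <S> t
step 4: stack=$ t <S> u  input=u q t $  — match u
step 5: stack=$ t <S>  input=q t $  — expand <S> -> q <B>
step 6: stack=$ t <B> q  input=q t $  — match q
step 7: stack=$ t <B>  input=t $  — expand <B> -> epsilon
Stack after step 7: $ t (top = t).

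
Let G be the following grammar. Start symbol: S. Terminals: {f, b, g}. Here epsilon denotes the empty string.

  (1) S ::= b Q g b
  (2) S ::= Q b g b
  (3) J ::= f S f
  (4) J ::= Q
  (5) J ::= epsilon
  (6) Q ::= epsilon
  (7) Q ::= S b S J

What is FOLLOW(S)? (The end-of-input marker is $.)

FIRST(S): from S::=b Q g b we get {b}; from S::=Q b g b we get {b}. So FIRST(S) = {b}.
FIRST(Q): from Q::=epsilon we get {epsilon}; from Q::=S b S J we get {b}. So FIRST(Q) = {epsilon, b}.
FIRST(J): from J::=f S f we get {f}; from J::=Q we get {epsilon, b}; from J::=epsilon we get {epsilon}. So FIRST(J) = {epsilon, b, f}.
FOLLOW(S) includes $ since S is the start symbol.
FOLLOW(S): in J::=f S f, S is followed by f with FIRST {f}; in Q::=S b S J (occurrence 1), S is followed by b S J with FIRST {b}; in Q::=S b S J (occurrence 2), S is followed by J with FIRST {epsilon, b, f}; in Q::=S b S J (occurrence 2), the suffix after S is nullable, so FOLLOW(S) ⊇ FOLLOW(Q) = {b, g}. Thus FOLLOW(S) = {$, b, f, g}.
FOLLOW(J): in Q::=S b S J, the suffix after J is empty, so FOLLOW(J) ⊇ FOLLOW(Q) = {b, g}. Thus FOLLOW(J) = {b, g}.
FOLLOW(Q): in S::=b Q g b, Q is followed by g b with FIRST {g}; in S::=Q b g b, Q is followed by b g b with FIRST {b}; in J::=Q, the suffix after Q is empty, so FOLLOW(Q) ⊇ FOLLOW(J) = {b, g}. Thus FOLLOW(Q) = {b, g}.

{$, b, f, g}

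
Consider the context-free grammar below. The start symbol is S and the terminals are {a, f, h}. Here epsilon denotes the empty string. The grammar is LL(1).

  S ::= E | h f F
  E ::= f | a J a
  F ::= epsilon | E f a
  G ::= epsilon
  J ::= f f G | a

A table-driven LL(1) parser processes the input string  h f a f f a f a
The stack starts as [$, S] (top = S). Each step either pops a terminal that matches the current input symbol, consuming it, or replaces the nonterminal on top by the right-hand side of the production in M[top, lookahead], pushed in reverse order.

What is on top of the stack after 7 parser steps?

     Stack        Input              Action
  1  $ S          h f a f f a f a $  expand S ::= h f F
  2  $ F f h      h f a f f a f a $  match h
  3  $ F f        f a f f a f a $    match f
  4  $ F          a f f a f a $      expand F ::= E f a
  5  $ a f E      a f f a f a $      expand E ::= a J a
  6  $ a f a J a  a f f a f a $      match a
  7  $ a f a J    f f a f a $        expand J ::= f f G
Stack after step 7: $ a f a G f f (top = f).

f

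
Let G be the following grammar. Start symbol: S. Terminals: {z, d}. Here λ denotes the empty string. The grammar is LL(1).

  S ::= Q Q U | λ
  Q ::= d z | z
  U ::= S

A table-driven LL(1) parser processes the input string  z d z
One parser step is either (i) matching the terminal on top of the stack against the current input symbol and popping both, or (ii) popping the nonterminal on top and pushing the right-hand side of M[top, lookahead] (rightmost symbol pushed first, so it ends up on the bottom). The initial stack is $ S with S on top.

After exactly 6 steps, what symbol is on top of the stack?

step 1: stack=$ S  input=z d z $  — expand S ::= Q Q U
step 2: stack=$ U Q Q  input=z d z $  — expand Q ::= z
step 3: stack=$ U Q z  input=z d z $  — match z
step 4: stack=$ U Q  input=d z $  — expand Q ::= d z
step 5: stack=$ U z d  input=d z $  — match d
step 6: stack=$ U z  input=z $  — match z
Stack after step 6: $ U (top = U).

U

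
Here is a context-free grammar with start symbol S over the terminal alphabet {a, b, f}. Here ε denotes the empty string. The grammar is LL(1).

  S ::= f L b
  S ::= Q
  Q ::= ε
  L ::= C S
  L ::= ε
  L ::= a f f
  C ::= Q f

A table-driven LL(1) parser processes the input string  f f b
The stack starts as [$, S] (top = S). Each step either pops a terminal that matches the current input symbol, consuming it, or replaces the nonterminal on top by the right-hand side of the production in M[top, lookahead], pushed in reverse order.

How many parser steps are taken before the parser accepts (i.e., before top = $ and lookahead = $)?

9

     Stack      Input    Action
  1  $ S        f f b $  expand S ::= f L b
  2  $ b L f    f f b $  match f
  3  $ b L      f b $    expand L ::= C S
  4  $ b S C    f b $    expand C ::= Q f
  5  $ b S f Q  f b $    expand Q ::= ε
  6  $ b S f    f b $    match f
  7  $ b S      b $      expand S ::= Q
  8  $ b Q      b $      expand Q ::= ε
  9  $ b        b $      match b
Accept reached after 9 steps.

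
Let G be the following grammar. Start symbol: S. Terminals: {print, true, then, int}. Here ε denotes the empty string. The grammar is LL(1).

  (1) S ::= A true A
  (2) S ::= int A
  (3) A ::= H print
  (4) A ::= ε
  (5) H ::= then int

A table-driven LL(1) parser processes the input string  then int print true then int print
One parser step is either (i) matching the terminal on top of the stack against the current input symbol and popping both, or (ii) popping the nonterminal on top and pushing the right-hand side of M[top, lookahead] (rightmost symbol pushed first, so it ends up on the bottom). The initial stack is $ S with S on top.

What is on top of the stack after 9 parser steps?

     Stack                    Input                                 Action
  1  $ S                      then int print true then int print $  expand S ::= A true A
  2  $ A true A               then int print true then int print $  expand A ::= H print
  3  $ A true print H         then int print true then int print $  expand H ::= then int
  4  $ A true print int then  then int print true then int print $  match then
  5  $ A true print int       int print true then int print $       match int
  6  $ A true print           print true then int print $           match print
  7  $ A true                 true then int print $                 match true
  8  $ A                      then int print $                      expand A ::= H print
  9  $ print H                then int print $                      expand H ::= then int
Stack after step 9: $ print int then (top = then).

then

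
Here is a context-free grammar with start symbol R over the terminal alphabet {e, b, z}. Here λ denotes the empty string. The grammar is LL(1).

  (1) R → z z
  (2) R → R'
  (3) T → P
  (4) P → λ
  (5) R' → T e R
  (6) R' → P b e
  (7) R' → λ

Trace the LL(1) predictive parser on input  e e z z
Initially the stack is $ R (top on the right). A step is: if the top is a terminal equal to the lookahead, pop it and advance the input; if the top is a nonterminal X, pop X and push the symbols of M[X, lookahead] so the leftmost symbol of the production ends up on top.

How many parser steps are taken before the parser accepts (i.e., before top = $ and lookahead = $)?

step 1: stack=$ R  input=e e z z $  — expand R → R'
step 2: stack=$ R'  input=e e z z $  — expand R' → T e R
step 3: stack=$ R e T  input=e e z z $  — expand T → P
step 4: stack=$ R e P  input=e e z z $  — expand P → λ
step 5: stack=$ R e  input=e e z z $  — match e
step 6: stack=$ R  input=e z z $  — expand R → R'
step 7: stack=$ R'  input=e z z $  — expand R' → T e R
step 8: stack=$ R e T  input=e z z $  — expand T → P
step 9: stack=$ R e P  input=e z z $  — expand P → λ
step 10: stack=$ R e  input=e z z $  — match e
step 11: stack=$ R  input=z z $  — expand R → z z
step 12: stack=$ z z  input=z z $  — match z
step 13: stack=$ z  input=z $  — match z
Accept reached after 13 steps.

13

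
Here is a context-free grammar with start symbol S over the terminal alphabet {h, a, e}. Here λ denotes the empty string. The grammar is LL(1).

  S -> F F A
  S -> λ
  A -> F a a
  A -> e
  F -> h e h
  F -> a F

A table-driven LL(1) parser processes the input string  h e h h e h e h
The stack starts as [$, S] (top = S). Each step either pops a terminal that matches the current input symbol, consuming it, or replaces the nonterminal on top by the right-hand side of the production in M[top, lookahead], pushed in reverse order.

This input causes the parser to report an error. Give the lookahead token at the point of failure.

h

      Stack        Input              Action
   1  $ S          h e h h e h e h $  expand S -> F F A
   2  $ A F F      h e h h e h e h $  expand F -> h e h
   3  $ A F h e h  h e h h e h e h $  match h
   4  $ A F h e    e h h e h e h $    match e
   5  $ A F h      h h e h e h $      match h
   6  $ A F        h e h e h $        expand F -> h e h
   7  $ A h e h    h e h e h $        match h
   8  $ A h e      e h e h $          match e
   9  $ A h        h e h $            match h
  10  $ A          e h $              expand A -> e
  11  $ e          e h $              match e
  12  $            h $                error: stack empty but input remains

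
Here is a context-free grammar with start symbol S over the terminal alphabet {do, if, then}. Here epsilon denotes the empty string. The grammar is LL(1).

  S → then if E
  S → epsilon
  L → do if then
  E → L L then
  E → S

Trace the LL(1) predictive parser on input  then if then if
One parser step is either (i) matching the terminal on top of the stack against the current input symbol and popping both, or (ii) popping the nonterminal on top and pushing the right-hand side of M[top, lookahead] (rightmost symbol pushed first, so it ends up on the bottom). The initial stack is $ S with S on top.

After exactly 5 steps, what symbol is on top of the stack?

step 1: stack=$ S  input=then if then if $  — expand S → then if E
step 2: stack=$ E if then  input=then if then if $  — match then
step 3: stack=$ E if  input=if then if $  — match if
step 4: stack=$ E  input=then if $  — expand E → S
step 5: stack=$ S  input=then if $  — expand S → then if E
Stack after step 5: $ E if then (top = then).

then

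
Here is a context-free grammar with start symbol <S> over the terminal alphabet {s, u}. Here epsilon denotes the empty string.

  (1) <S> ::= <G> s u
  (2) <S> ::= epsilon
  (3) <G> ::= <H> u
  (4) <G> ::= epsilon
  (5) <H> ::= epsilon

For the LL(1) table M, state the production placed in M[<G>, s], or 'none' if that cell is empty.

<G> ::= epsilon

FIRST(<H>): from <H>::=epsilon we get {epsilon}. So FIRST(<H>) = {epsilon}.
FIRST(<G>): from <G>::=<H> u we get {u}; from <G>::=epsilon we get {epsilon}. So FIRST(<G>) = {epsilon, u}.
FIRST(<S>): from <S>::=<G> s u we get {s, u}; from <S>::=epsilon we get {epsilon}. So FIRST(<S>) = {epsilon, s, u}.
FOLLOW(<S>) includes $ since <S> is the start symbol.
FOLLOW(<G>): in <S>::=<G> s u, <G> is followed by s u with FIRST {s}. Thus FOLLOW(<G>) = {s}.
For <G> ::= <H> u: FIRST(<H> u) = {u}, so it goes in M[<G>, t] for t ∈ {u}.
For <G> ::= epsilon: FIRST(epsilon) = {epsilon}, so it goes in M[<G>, t] for t ∈ {}; since epsilon ∈ FIRST, also for every t ∈ FOLLOW(<G>) = {s}.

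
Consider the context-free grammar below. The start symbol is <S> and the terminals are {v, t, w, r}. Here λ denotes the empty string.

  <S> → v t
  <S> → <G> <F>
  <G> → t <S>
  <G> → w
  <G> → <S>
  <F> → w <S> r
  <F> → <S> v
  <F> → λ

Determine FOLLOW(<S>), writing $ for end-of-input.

FIRST(<S>): from <S>→v t we get {v}; from <S>→<G> <F> we get {t, v, w}. So FIRST(<S>) = {t, v, w}.
FIRST(<G>): from <G>→t <S> we get {t}; from <G>→w we get {w}; from <G>→<S> we get {t, v, w}. So FIRST(<G>) = {t, v, w}.
FIRST(<F>): from <F>→w <S> r we get {w}; from <F>→<S> v we get {t, v, w}; from <F>→λ we get {λ}. So FIRST(<F>) = {λ, t, v, w}.
FOLLOW(<S>) includes $ since <S> is the start symbol.
FOLLOW(<S>): in <G>→t <S>, the suffix after <S> is empty, so FOLLOW(<S>) ⊇ FOLLOW(<G>) = {$, r, t, v, w}; in <G>→<S>, the suffix after <S> is empty, so FOLLOW(<S>) ⊇ FOLLOW(<G>) = {$, r, t, v, w}; in <F>→w <S> r, <S> is followed by r with FIRST {r}; in <F>→<S> v, <S> is followed by v with FIRST {v}. Thus FOLLOW(<S>) = {$, r, t, v, w}.
FOLLOW(<G>): in <S>→<G> <F>, <G> is followed by <F> with FIRST {λ, t, v, w}; in <S>→<G> <F>, the suffix after <G> is nullable, so FOLLOW(<G>) ⊇ FOLLOW(<S>) = {$, r, t, v, w}. Thus FOLLOW(<G>) = {$, r, t, v, w}.
FOLLOW(<F>): in <S>→<G> <F>, the suffix after <F> is empty, so FOLLOW(<F>) ⊇ FOLLOW(<S>) = {$, r, t, v, w}. Thus FOLLOW(<F>) = {$, r, t, v, w}.

{$, r, t, v, w}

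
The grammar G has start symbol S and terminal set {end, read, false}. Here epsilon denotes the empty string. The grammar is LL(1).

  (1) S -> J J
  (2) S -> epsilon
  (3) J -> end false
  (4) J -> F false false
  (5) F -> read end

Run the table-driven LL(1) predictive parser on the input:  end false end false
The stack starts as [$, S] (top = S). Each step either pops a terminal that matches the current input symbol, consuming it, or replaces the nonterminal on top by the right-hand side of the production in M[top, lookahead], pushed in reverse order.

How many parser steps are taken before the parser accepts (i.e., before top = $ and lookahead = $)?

step 1: stack=$ S  input=end false end false $  — expand S -> J J
step 2: stack=$ J J  input=end false end false $  — expand J -> end false
step 3: stack=$ J false end  input=end false end false $  — match end
step 4: stack=$ J false  input=false end false $  — match false
step 5: stack=$ J  input=end false $  — expand J -> end false
step 6: stack=$ false end  input=end false $  — match end
step 7: stack=$ false  input=false $  — match false
Accept reached after 7 steps.

7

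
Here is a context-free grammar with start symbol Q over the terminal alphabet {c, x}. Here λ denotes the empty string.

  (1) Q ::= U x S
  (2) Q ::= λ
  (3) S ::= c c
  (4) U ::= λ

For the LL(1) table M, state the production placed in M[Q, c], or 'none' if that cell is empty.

none

FIRST(S): from S::=c c we get {c}. So FIRST(S) = {c}.
FIRST(U): from U::=λ we get {λ}. So FIRST(U) = {λ}.
FIRST(Q): from Q::=U x S we get {x}; from Q::=λ we get {λ}. So FIRST(Q) = {λ, x}.
FOLLOW(Q) includes $ since Q is the start symbol.
FOLLOW(Q): Q appears on no right-hand side. Thus FOLLOW(Q) = {$}.
For Q ::= U x S: FIRST(U x S) = {x}, so it goes in M[Q, t] for t ∈ {x}.
For Q ::= λ: FIRST(λ) = {λ}, so it goes in M[Q, t] for t ∈ {}; since λ ∈ FIRST, also for every t ∈ FOLLOW(Q) = {$}.
None of these place a production in M[Q, c].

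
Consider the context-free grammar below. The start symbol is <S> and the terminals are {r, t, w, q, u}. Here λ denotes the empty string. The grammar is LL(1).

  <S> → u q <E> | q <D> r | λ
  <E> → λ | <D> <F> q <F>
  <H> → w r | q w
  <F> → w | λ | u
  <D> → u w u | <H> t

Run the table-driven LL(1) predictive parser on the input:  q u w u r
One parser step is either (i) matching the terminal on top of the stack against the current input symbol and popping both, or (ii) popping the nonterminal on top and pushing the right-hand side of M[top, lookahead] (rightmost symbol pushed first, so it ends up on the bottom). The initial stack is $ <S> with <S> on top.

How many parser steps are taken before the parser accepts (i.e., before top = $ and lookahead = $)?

step 1: stack=$ <S>  input=q u w u r $  — expand <S> → q <D> r
step 2: stack=$ r <D> q  input=q u w u r $  — match q
step 3: stack=$ r <D>  input=u w u r $  — expand <D> → u w u
step 4: stack=$ r u w u  input=u w u r $  — match u
step 5: stack=$ r u w  input=w u r $  — match w
step 6: stack=$ r u  input=u r $  — match u
step 7: stack=$ r  input=r $  — match r
Accept reached after 7 steps.

7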